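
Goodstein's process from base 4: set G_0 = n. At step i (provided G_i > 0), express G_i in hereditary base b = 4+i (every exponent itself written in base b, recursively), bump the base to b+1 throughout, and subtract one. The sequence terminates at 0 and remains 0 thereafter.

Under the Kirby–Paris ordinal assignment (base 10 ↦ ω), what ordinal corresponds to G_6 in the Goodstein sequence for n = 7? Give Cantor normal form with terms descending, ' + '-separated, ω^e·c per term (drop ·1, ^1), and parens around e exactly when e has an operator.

5

base 4: 7 = 4 + 3; at 5: 5 + 3 = 8; next = 7
base 5: 7 = 5 + 2; at 6: 6 + 2 = 8; next = 7
base 6: 7 = 6 + 1; at 7: 7 + 1 = 8; next = 7
base 7: 7 = 7; at 8: 8 = 8; next = 7
base 8: 7 = 7; at 9: 7 = 7; next = 6
base 9: 6 = 6; at 10: 6 = 6; next = 5
base 10: 5 = 5; at 11: 5 = 5; next = 4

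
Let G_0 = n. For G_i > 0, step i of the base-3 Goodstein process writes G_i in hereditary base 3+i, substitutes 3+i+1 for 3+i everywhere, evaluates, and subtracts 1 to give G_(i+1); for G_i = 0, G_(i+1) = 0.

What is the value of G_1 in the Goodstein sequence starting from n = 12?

[0] 12 ≡ 3^2 + 3 (base 3). Lift 4: 20. −1: 19.
[1] 19 ≡ 4^2 + 3 (base 4). Lift 5: 28. −1: 27.

19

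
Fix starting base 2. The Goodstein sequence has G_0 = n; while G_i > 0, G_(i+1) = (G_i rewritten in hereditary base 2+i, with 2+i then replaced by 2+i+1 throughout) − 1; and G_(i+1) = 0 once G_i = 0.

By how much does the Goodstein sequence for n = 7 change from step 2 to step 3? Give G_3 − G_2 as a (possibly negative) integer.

G_0=7  [base 2] 2^2 + 2 + 1  →[2↦3]→  3^3 + 3 + 1 = 31  −1 ⇒ G_1=30
G_1=30  [base 3] 3^3 + 3  →[3↦4]→  4^4 + 4 = 260  −1 ⇒ G_2=259
G_2=259  [base 4] 4^4 + 3  →[4↦5]→  5^5 + 3 = 3128  −1 ⇒ G_3=3127

2868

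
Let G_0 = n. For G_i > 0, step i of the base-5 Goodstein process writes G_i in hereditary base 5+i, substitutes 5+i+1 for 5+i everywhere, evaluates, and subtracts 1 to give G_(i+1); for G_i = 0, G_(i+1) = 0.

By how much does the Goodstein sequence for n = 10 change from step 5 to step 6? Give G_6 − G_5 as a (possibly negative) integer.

0

[0] 10 ≡ 2·5 (base 5). Lift 6: 12. −1: 11.
[1] 11 ≡ 6 + 5 (base 6). Lift 7: 12. −1: 11.
[2] 11 ≡ 7 + 4 (base 7). Lift 8: 12. −1: 11.
[3] 11 ≡ 8 + 3 (base 8). Lift 9: 12. −1: 11.
[4] 11 ≡ 9 + 2 (base 9). Lift 10: 12. −1: 11.
[5] 11 ≡ 10 + 1 (base 10). Lift 11: 12. −1: 11.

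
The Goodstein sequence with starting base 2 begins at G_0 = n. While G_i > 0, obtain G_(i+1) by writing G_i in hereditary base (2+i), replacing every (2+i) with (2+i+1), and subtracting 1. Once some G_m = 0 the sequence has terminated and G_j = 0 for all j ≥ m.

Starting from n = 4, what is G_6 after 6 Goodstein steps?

G_0 = 4. HB_2(4) = 2^2. Bump = 27. G_1 = 26.
G_1 = 26. HB_3(26) = 2·3^2 + 2·3 + 2. Bump = 42. G_2 = 41.
G_2 = 41. HB_4(41) = 2·4^2 + 2·4 + 1. Bump = 61. G_3 = 60.
G_3 = 60. HB_5(60) = 2·5^2 + 2·5. Bump = 84. G_4 = 83.
G_4 = 83. HB_6(83) = 2·6^2 + 6 + 5. Bump = 110. G_5 = 109.
G_5 = 109. HB_7(109) = 2·7^2 + 7 + 4. Bump = 140. G_6 = 139.
G_6 = 139. HB_8(139) = 2·8^2 + 8 + 3. Bump = 174. G_7 = 173.

139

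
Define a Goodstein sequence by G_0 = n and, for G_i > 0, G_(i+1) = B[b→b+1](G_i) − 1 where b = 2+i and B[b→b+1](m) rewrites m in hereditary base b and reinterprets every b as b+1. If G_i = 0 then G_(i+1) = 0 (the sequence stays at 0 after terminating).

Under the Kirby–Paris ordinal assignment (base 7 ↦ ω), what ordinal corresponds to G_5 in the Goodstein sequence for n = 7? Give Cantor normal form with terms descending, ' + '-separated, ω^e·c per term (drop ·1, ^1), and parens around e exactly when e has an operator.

i=0: 7 = 2^2 + 2 + 1 (b=2); 2→3: 3^3 + 3 + 1 = 31; 31−1 = 30
i=1: 30 = 3^3 + 3 (b=3); 3→4: 4^4 + 4 = 260; 260−1 = 259
i=2: 259 = 4^4 + 3 (b=4); 4→5: 5^5 + 3 = 3128; 3128−1 = 3127
i=3: 3127 = 5^5 + 2 (b=5); 5→6: 6^6 + 2 = 46658; 46658−1 = 46657
i=4: 46657 = 6^6 + 1 (b=6); 6→7: 7^7 + 1 = 823544; 823544−1 = 823543
i=5: 823543 = 7^7 (b=7); 7→8: 8^8 = 16777216; 16777216−1 = 16777215

ω^ω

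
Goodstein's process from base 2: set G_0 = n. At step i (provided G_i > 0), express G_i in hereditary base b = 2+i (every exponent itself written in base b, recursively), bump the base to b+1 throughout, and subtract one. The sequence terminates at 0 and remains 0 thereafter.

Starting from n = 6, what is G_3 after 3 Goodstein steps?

3125

G_0=6  [base 2] 2^2 + 2  →[2↦3]→  3^3 + 3 = 30  −1 ⇒ G_1=29
G_1=29  [base 3] 3^3 + 2  →[3↦4]→  4^4 + 2 = 258  −1 ⇒ G_2=257
G_2=257  [base 4] 4^4 + 1  →[4↦5]→  5^5 + 1 = 3126  −1 ⇒ G_3=3125
G_3=3125  [base 5] 5^5  →[5↦6]→  6^6 = 46656  −1 ⇒ G_4=46655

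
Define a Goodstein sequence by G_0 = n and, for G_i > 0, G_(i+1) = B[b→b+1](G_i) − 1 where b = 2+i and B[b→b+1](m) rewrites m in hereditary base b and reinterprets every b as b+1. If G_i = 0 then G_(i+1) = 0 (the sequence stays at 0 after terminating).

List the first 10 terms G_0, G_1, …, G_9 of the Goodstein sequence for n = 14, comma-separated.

14, 110, 1281, 18750, 326591, 5862840, 134404971, 3487116548, 100000555551, 3138429262496

[0] 14 ≡ 2^(2 + 1) + 2^2 + 2 (base 2). Lift 3: 111. −1: 110.
[1] 110 ≡ 3^(3 + 1) + 3^3 + 2 (base 3). Lift 4: 1282. −1: 1281.
[2] 1281 ≡ 4^(4 + 1) + 4^4 + 1 (base 4). Lift 5: 18751. −1: 18750.
[3] 18750 ≡ 5^(5 + 1) + 5^5 (base 5). Lift 6: 326592. −1: 326591.
[4] 326591 ≡ 6^(6 + 1) + 5·6^5 + 5·6^4 + 5·6^3 + 5·6^2 + 5·6 + 5 (base 6). Lift 7: 5862841. −1: 5862840.
[5] 5862840 ≡ 7^(7 + 1) + 5·7^5 + 5·7^4 + 5·7^3 + 5·7^2 + 5·7 + 4 (base 7). Lift 8: 134404972. −1: 134404971.
[6] 134404971 ≡ 8^(8 + 1) + 5·8^5 + 5·8^4 + 5·8^3 + 5·8^2 + 5·8 + 3 (base 8). Lift 9: 3487116549. −1: 3487116548.
[7] 3487116548 ≡ 9^(9 + 1) + 5·9^5 + 5·9^4 + 5·9^3 + 5·9^2 + 5·9 + 2 (base 9). Lift 10: 100000555552. −1: 100000555551.
[8] 100000555551 ≡ 10^(10 + 1) + 5·10^5 + 5·10^4 + 5·10^3 + 5·10^2 + 5·10 + 1 (base 10). Lift 11: 3138429262497. −1: 3138429262496.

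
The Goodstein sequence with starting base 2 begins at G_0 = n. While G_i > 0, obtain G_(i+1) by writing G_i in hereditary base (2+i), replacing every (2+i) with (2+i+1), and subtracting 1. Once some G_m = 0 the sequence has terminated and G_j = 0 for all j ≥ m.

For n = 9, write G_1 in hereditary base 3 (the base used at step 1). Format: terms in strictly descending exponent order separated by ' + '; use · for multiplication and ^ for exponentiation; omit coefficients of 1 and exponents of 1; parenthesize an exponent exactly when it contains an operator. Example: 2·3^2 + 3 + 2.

G_0 = 9. HB_2(9) = 2^(2 + 1) + 1. Bump = 82. G_1 = 81.
G_1 = 81. HB_3(81) = 3^(3 + 1). Bump = 1024. G_2 = 1023.

3^(3 + 1)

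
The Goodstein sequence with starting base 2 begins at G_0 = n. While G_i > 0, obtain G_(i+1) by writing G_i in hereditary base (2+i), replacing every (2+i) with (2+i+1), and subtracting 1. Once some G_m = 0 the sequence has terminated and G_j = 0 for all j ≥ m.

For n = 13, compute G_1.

108

13 —HB2→ 2^(2 + 1) + 2^2 + 1 —bump→ 3^(3 + 1) + 3^3 + 1 = 109 —(−1)→ 108
108 —HB3→ 3^(3 + 1) + 3^3 —bump→ 4^(4 + 1) + 4^4 = 1280 —(−1)→ 1279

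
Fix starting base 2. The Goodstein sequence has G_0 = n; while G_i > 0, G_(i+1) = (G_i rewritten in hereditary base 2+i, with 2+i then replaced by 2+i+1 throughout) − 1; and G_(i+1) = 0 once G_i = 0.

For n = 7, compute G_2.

G_0 = 7. HB_2(7) = 2^2 + 2 + 1. Bump = 31. G_1 = 30.
G_1 = 30. HB_3(30) = 3^3 + 3. Bump = 260. G_2 = 259.
G_2 = 259. HB_4(259) = 4^4 + 3. Bump = 3128. G_3 = 3127.

259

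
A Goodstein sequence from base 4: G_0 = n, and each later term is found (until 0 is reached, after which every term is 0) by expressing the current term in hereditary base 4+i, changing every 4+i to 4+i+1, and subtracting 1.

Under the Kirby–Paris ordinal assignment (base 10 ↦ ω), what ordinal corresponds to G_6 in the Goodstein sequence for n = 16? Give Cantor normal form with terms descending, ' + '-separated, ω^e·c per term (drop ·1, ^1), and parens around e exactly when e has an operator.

ω·3 + 9

G_0=16  [base 4] 4^2  →[4↦5]→  5^2 = 25  −1 ⇒ G_1=24
G_1=24  [base 5] 4·5 + 4  →[5↦6]→  4·6 + 4 = 28  −1 ⇒ G_2=27
G_2=27  [base 6] 4·6 + 3  →[6↦7]→  4·7 + 3 = 31  −1 ⇒ G_3=30
G_3=30  [base 7] 4·7 + 2  →[7↦8]→  4·8 + 2 = 34  −1 ⇒ G_4=33
G_4=33  [base 8] 4·8 + 1  →[8↦9]→  4·9 + 1 = 37  −1 ⇒ G_5=36
G_5=36  [base 9] 4·9  →[9↦10]→  4·10 = 40  −1 ⇒ G_6=39
G_6=39  [base 10] 3·10 + 9  →[10↦11]→  3·11 + 9 = 42  −1 ⇒ G_7=41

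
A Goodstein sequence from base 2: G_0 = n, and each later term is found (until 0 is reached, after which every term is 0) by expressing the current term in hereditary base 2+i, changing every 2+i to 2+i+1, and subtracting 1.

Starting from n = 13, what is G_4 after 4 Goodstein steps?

280711

step 0: 13 = 2^(2 + 1) + 2^2 + 1; sub 3 for 2: 3^(3 + 1) + 3^3 + 1; = 109; G_1 = 109−1 = 108
step 1: 108 = 3^(3 + 1) + 3^3; sub 4 for 3: 4^(4 + 1) + 4^4; = 1280; G_2 = 1280−1 = 1279
step 2: 1279 = 4^(4 + 1) + 3·4^3 + 3·4^2 + 3·4 + 3; sub 5 for 4: 5^(5 + 1) + 3·5^3 + 3·5^2 + 3·5 + 3; = 16093; G_3 = 16093−1 = 16092
step 3: 16092 = 5^(5 + 1) + 3·5^3 + 3·5^2 + 3·5 + 2; sub 6 for 5: 6^(6 + 1) + 3·6^3 + 3·6^2 + 3·6 + 2; = 280712; G_4 = 280712−1 = 280711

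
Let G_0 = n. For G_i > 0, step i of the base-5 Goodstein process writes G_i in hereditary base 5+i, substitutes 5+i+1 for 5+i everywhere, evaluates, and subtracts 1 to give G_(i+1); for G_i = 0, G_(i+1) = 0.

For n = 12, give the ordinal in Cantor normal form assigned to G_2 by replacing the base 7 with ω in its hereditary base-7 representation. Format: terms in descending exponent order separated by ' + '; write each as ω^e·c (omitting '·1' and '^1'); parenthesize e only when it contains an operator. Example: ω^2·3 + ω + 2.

ω·2

(0) 12|_5 = 2·5 + 2 ↦ 2·6 + 2|_6 = 14 ⇒ 13
(1) 13|_6 = 2·6 + 1 ↦ 2·7 + 1|_7 = 15 ⇒ 14
(2) 14|_7 = 2·7 ↦ 2·8|_8 = 16 ⇒ 15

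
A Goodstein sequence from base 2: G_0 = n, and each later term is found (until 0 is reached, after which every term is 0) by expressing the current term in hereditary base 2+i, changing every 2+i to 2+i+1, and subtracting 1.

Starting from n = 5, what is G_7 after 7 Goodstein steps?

step 0: 5 = 2^2 + 1; sub 3 for 2: 3^3 + 1; = 28; G_1 = 28−1 = 27
step 1: 27 = 3^3; sub 4 for 3: 4^4; = 256; G_2 = 256−1 = 255
step 2: 255 = 3·4^3 + 3·4^2 + 3·4 + 3; sub 5 for 4: 3·5^3 + 3·5^2 + 3·5 + 3; = 468; G_3 = 468−1 = 467
step 3: 467 = 3·5^3 + 3·5^2 + 3·5 + 2; sub 6 for 5: 3·6^3 + 3·6^2 + 3·6 + 2; = 776; G_4 = 776−1 = 775
step 4: 775 = 3·6^3 + 3·6^2 + 3·6 + 1; sub 7 for 6: 3·7^3 + 3·7^2 + 3·7 + 1; = 1198; G_5 = 1198−1 = 1197
step 5: 1197 = 3·7^3 + 3·7^2 + 3·7; sub 8 for 7: 3·8^3 + 3·8^2 + 3·8; = 1752; G_6 = 1752−1 = 1751
step 6: 1751 = 3·8^3 + 3·8^2 + 2·8 + 7; sub 9 for 8: 3·9^3 + 3·9^2 + 2·9 + 7; = 2455; G_7 = 2455−1 = 2454
step 7: 2454 = 3·9^3 + 3·9^2 + 2·9 + 6; sub 10 for 9: 3·10^3 + 3·10^2 + 2·10 + 6; = 3326; G_8 = 3326−1 = 3325

2454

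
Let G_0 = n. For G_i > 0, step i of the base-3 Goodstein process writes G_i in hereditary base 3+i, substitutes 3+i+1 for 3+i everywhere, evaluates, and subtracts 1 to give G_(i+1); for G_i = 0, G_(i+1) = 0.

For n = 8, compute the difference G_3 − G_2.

1

[0] 8 ≡ 2·3 + 2 (base 3). Lift 4: 10. −1: 9.
[1] 9 ≡ 2·4 + 1 (base 4). Lift 5: 11. −1: 10.
[2] 10 ≡ 2·5 (base 5). Lift 6: 12. −1: 11.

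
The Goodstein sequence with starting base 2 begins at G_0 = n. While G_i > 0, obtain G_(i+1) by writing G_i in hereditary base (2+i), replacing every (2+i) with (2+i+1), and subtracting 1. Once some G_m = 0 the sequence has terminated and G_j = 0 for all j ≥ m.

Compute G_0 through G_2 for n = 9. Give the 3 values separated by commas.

9, 81, 1023

G_0 = 9. HB_2(9) = 2^(2 + 1) + 1. Bump = 82. G_1 = 81.
G_1 = 81. HB_3(81) = 3^(3 + 1). Bump = 1024. G_2 = 1023.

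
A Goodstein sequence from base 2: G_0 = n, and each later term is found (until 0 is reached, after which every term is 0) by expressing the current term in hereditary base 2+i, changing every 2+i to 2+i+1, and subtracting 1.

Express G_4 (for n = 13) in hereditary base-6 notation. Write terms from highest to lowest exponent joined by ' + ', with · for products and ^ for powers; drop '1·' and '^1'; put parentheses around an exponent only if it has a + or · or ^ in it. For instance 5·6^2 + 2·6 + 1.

step 0: 13 = 2^(2 + 1) + 2^2 + 1; sub 3 for 2: 3^(3 + 1) + 3^3 + 1; = 109; G_1 = 109−1 = 108
step 1: 108 = 3^(3 + 1) + 3^3; sub 4 for 3: 4^(4 + 1) + 4^4; = 1280; G_2 = 1280−1 = 1279
step 2: 1279 = 4^(4 + 1) + 3·4^3 + 3·4^2 + 3·4 + 3; sub 5 for 4: 5^(5 + 1) + 3·5^3 + 3·5^2 + 3·5 + 3; = 16093; G_3 = 16093−1 = 16092
step 3: 16092 = 5^(5 + 1) + 3·5^3 + 3·5^2 + 3·5 + 2; sub 6 for 5: 6^(6 + 1) + 3·6^3 + 3·6^2 + 3·6 + 2; = 280712; G_4 = 280712−1 = 280711

6^(6 + 1) + 3·6^3 + 3·6^2 + 3·6 + 1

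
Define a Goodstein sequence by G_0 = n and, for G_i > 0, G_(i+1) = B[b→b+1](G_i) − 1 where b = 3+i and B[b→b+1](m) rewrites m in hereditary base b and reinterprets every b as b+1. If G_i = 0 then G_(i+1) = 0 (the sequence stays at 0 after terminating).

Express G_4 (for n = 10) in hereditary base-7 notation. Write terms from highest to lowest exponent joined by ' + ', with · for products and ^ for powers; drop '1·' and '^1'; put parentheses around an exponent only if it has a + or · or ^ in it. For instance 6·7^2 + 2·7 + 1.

4·7 + 2

(0) 10|_3 = 3^2 + 1 ↦ 4^2 + 1|_4 = 17 ⇒ 16
(1) 16|_4 = 4^2 ↦ 5^2|_5 = 25 ⇒ 24
(2) 24|_5 = 4·5 + 4 ↦ 4·6 + 4|_6 = 28 ⇒ 27
(3) 27|_6 = 4·6 + 3 ↦ 4·7 + 3|_7 = 31 ⇒ 30
(4) 30|_7 = 4·7 + 2 ↦ 4·8 + 2|_8 = 34 ⇒ 33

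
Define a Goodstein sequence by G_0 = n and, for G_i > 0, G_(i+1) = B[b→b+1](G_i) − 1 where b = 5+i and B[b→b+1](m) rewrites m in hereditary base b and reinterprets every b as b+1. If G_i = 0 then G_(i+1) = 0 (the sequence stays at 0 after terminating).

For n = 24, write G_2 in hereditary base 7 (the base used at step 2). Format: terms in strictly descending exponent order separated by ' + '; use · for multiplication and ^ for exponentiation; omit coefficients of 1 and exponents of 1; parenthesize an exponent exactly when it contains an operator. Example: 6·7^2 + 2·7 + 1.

base 5: 24 = 4·5 + 4; at 6: 4·6 + 4 = 28; next = 27
base 6: 27 = 4·6 + 3; at 7: 4·7 + 3 = 31; next = 30

4·7 + 2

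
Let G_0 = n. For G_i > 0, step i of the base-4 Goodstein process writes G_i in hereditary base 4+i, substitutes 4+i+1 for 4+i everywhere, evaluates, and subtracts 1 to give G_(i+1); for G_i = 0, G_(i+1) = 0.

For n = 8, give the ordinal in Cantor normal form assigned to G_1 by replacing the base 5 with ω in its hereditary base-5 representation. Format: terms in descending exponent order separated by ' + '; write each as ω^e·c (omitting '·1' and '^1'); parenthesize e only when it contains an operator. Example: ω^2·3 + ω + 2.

G_0 = 8. HB_4(8) = 2·4. Bump = 10. G_1 = 9.
G_1 = 9. HB_5(9) = 5 + 4. Bump = 10. G_2 = 9.

ω + 4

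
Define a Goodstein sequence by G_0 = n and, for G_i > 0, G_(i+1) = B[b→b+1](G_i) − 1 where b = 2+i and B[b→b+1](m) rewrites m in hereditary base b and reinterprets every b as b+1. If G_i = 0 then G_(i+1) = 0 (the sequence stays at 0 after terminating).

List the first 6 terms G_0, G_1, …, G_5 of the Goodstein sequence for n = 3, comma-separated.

G_0=3  [base 2] 2 + 1  →[2↦3]→  3 + 1 = 4  −1 ⇒ G_1=3
G_1=3  [base 3] 3  →[3↦4]→  4 = 4  −1 ⇒ G_2=3
G_2=3  [base 4] 3  →[4↦5]→  3 = 3  −1 ⇒ G_3=2
G_3=2  [base 5] 2  →[5↦6]→  2 = 2  −1 ⇒ G_4=1
G_4=1  [base 6] 1  →[6↦7]→  1 = 1  −1 ⇒ G_5=0

3, 3, 3, 2, 1, 0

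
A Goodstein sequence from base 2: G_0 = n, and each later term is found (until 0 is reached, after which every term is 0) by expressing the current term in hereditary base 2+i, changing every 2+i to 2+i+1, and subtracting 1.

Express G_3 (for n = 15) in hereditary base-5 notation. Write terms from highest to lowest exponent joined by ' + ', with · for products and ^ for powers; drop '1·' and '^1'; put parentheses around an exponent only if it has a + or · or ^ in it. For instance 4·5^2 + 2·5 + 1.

5^(5 + 1) + 5^5 + 2

G_0=15  [base 2] 2^(2 + 1) + 2^2 + 2 + 1  →[2↦3]→  3^(3 + 1) + 3^3 + 3 + 1 = 112  −1 ⇒ G_1=111
G_1=111  [base 3] 3^(3 + 1) + 3^3 + 3  →[3↦4]→  4^(4 + 1) + 4^4 + 4 = 1284  −1 ⇒ G_2=1283
G_2=1283  [base 4] 4^(4 + 1) + 4^4 + 3  →[4↦5]→  5^(5 + 1) + 5^5 + 3 = 18753  −1 ⇒ G_3=18752
G_3=18752  [base 5] 5^(5 + 1) + 5^5 + 2  →[5↦6]→  6^(6 + 1) + 6^6 + 2 = 326594  −1 ⇒ G_4=326593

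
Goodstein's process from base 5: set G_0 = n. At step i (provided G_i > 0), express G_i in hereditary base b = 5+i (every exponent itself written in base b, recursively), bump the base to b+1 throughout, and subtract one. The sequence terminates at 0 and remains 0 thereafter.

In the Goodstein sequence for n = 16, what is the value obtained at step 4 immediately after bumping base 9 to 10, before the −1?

24

i=0: 16 = 3·5 + 1 (b=5); 5→6: 3·6 + 1 = 19; 19−1 = 18
i=1: 18 = 3·6 (b=6); 6→7: 3·7 = 21; 21−1 = 20
i=2: 20 = 2·7 + 6 (b=7); 7→8: 2·8 + 6 = 22; 22−1 = 21
i=3: 21 = 2·8 + 5 (b=8); 8→9: 2·9 + 5 = 23; 23−1 = 22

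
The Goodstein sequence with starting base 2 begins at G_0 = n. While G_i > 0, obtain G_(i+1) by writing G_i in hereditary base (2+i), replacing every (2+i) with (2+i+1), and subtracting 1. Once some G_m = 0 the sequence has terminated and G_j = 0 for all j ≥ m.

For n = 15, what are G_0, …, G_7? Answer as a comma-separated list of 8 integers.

base 2: 15 = 2^(2 + 1) + 2^2 + 2 + 1; at 3: 3^(3 + 1) + 3^3 + 3 + 1 = 112; next = 111
base 3: 111 = 3^(3 + 1) + 3^3 + 3; at 4: 4^(4 + 1) + 4^4 + 4 = 1284; next = 1283
base 4: 1283 = 4^(4 + 1) + 4^4 + 3; at 5: 5^(5 + 1) + 5^5 + 3 = 18753; next = 18752
base 5: 18752 = 5^(5 + 1) + 5^5 + 2; at 6: 6^(6 + 1) + 6^6 + 2 = 326594; next = 326593
base 6: 326593 = 6^(6 + 1) + 6^6 + 1; at 7: 7^(7 + 1) + 7^7 + 1 = 6588345; next = 6588344
base 7: 6588344 = 7^(7 + 1) + 7^7; at 8: 8^(8 + 1) + 8^8 = 150994944; next = 150994943
base 8: 150994943 = 8^(8 + 1) + 7·8^7 + 7·8^6 + 7·8^5 + 7·8^4 + 7·8^3 + 7·8^2 + 7·8 + 7; at 9: 9^(9 + 1) + 7·9^7 + 7·9^6 + 7·9^5 + 7·9^4 + 7·9^3 + 7·9^2 + 7·9 + 7 = 3524450281; next = 3524450280

15, 111, 1283, 18752, 326593, 6588344, 150994943, 3524450280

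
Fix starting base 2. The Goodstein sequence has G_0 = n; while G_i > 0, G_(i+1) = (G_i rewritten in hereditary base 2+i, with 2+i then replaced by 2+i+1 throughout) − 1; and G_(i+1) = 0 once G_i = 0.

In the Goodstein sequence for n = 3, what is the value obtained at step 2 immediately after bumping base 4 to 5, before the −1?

3 —HB2→ 2 + 1 —bump→ 3 + 1 = 4 —(−1)→ 3
3 —HB3→ 3 —bump→ 4 = 4 —(−1)→ 3

3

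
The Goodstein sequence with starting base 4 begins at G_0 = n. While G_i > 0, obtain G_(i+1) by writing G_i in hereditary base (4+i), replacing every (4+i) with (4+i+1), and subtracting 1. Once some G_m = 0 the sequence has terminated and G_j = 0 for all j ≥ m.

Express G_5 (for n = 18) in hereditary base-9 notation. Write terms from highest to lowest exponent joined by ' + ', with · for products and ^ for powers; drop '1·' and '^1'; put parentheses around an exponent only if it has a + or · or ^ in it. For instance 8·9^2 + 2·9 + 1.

6·9 + 4

step 0: 18 = 4^2 + 2; sub 5 for 4: 5^2 + 2; = 27; G_1 = 27−1 = 26
step 1: 26 = 5^2 + 1; sub 6 for 5: 6^2 + 1; = 37; G_2 = 37−1 = 36
step 2: 36 = 6^2; sub 7 for 6: 7^2; = 49; G_3 = 49−1 = 48
step 3: 48 = 6·7 + 6; sub 8 for 7: 6·8 + 6; = 54; G_4 = 54−1 = 53
step 4: 53 = 6·8 + 5; sub 9 for 8: 6·9 + 5; = 59; G_5 = 59−1 = 58
step 5: 58 = 6·9 + 4; sub 10 for 9: 6·10 + 4; = 64; G_6 = 64−1 = 63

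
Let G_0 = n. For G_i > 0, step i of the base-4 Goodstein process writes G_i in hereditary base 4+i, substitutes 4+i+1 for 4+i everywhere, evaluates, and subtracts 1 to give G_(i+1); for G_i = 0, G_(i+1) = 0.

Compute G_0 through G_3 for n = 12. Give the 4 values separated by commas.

12 —HB4→ 3·4 —bump→ 3·5 = 15 —(−1)→ 14
14 —HB5→ 2·5 + 4 —bump→ 2·6 + 4 = 16 —(−1)→ 15
15 —HB6→ 2·6 + 3 —bump→ 2·7 + 3 = 17 —(−1)→ 16

12, 14, 15, 16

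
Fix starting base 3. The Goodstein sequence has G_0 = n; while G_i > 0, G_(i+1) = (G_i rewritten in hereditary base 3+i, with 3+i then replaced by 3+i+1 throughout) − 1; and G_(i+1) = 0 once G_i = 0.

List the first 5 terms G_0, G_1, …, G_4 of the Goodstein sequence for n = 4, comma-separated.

base 3: 4 = 3 + 1; at 4: 4 + 1 = 5; next = 4
base 4: 4 = 4; at 5: 5 = 5; next = 4
base 5: 4 = 4; at 6: 4 = 4; next = 3
base 6: 3 = 3; at 7: 3 = 3; next = 2

4, 4, 4, 3, 2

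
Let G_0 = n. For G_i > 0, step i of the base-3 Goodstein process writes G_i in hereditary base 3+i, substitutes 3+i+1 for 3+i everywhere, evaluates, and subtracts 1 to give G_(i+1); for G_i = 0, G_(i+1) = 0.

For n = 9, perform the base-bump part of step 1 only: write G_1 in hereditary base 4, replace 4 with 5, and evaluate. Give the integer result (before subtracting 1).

18

step 0: 9 = 3^2; sub 4 for 3: 4^2; = 16; G_1 = 16−1 = 15
step 1: 15 = 3·4 + 3; sub 5 for 4: 3·5 + 3; = 18; G_2 = 18−1 = 17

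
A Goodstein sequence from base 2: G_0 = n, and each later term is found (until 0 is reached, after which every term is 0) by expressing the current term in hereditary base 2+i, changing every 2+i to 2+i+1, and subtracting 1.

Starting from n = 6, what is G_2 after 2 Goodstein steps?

257

6 —HB2→ 2^2 + 2 —bump→ 3^3 + 3 = 30 —(−1)→ 29
29 —HB3→ 3^3 + 2 —bump→ 4^4 + 2 = 258 —(−1)→ 257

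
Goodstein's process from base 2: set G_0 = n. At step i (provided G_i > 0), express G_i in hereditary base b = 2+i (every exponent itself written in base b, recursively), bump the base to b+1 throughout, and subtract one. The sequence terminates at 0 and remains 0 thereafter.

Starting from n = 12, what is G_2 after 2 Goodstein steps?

1065

12 —HB2→ 2^(2 + 1) + 2^2 —bump→ 3^(3 + 1) + 3^3 = 108 —(−1)→ 107
107 —HB3→ 3^(3 + 1) + 2·3^2 + 2·3 + 2 —bump→ 4^(4 + 1) + 2·4^2 + 2·4 + 2 = 1066 —(−1)→ 1065
1065 —HB4→ 4^(4 + 1) + 2·4^2 + 2·4 + 1 —bump→ 5^(5 + 1) + 2·5^2 + 2·5 + 1 = 15686 —(−1)→ 15685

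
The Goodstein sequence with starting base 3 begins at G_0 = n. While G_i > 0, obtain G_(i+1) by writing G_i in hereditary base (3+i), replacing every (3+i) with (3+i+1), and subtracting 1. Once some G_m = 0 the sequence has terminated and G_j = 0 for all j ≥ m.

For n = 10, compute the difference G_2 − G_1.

8

step 0: 10 = 3^2 + 1; sub 4 for 3: 4^2 + 1; = 17; G_1 = 17−1 = 16
step 1: 16 = 4^2; sub 5 for 4: 5^2; = 25; G_2 = 25−1 = 24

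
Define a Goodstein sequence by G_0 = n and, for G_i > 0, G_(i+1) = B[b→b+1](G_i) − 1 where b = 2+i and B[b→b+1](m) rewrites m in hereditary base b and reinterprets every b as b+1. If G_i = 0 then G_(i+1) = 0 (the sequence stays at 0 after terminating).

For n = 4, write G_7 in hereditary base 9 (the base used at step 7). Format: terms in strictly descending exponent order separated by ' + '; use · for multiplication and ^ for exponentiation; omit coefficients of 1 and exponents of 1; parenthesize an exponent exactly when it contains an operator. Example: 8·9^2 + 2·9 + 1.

2·9^2 + 9 + 2

i=0: 4 = 2^2 (b=2); 2→3: 3^3 = 27; 27−1 = 26
i=1: 26 = 2·3^2 + 2·3 + 2 (b=3); 3→4: 2·4^2 + 2·4 + 2 = 42; 42−1 = 41
i=2: 41 = 2·4^2 + 2·4 + 1 (b=4); 4→5: 2·5^2 + 2·5 + 1 = 61; 61−1 = 60
i=3: 60 = 2·5^2 + 2·5 (b=5); 5→6: 2·6^2 + 2·6 = 84; 84−1 = 83
i=4: 83 = 2·6^2 + 6 + 5 (b=6); 6→7: 2·7^2 + 7 + 5 = 110; 110−1 = 109
i=5: 109 = 2·7^2 + 7 + 4 (b=7); 7→8: 2·8^2 + 8 + 4 = 140; 140−1 = 139
i=6: 139 = 2·8^2 + 8 + 3 (b=8); 8→9: 2·9^2 + 9 + 3 = 174; 174−1 = 173
i=7: 173 = 2·9^2 + 9 + 2 (b=9); 9→10: 2·10^2 + 10 + 2 = 212; 212−1 = 211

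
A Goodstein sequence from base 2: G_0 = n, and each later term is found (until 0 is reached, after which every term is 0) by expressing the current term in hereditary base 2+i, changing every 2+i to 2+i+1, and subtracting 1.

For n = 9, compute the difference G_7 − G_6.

i=0: 9 = 2^(2 + 1) + 1 (b=2); 2→3: 3^(3 + 1) + 1 = 82; 82−1 = 81
i=1: 81 = 3^(3 + 1) (b=3); 3→4: 4^(4 + 1) = 1024; 1024−1 = 1023
i=2: 1023 = 3·4^4 + 3·4^3 + 3·4^2 + 3·4 + 3 (b=4); 4→5: 3·5^5 + 3·5^3 + 3·5^2 + 3·5 + 3 = 9843; 9843−1 = 9842
i=3: 9842 = 3·5^5 + 3·5^3 + 3·5^2 + 3·5 + 2 (b=5); 5→6: 3·6^6 + 3·6^3 + 3·6^2 + 3·6 + 2 = 140744; 140744−1 = 140743
i=4: 140743 = 3·6^6 + 3·6^3 + 3·6^2 + 3·6 + 1 (b=6); 6→7: 3·7^7 + 3·7^3 + 3·7^2 + 3·7 + 1 = 2471827; 2471827−1 = 2471826
i=5: 2471826 = 3·7^7 + 3·7^3 + 3·7^2 + 3·7 (b=7); 7→8: 3·8^8 + 3·8^3 + 3·8^2 + 3·8 = 50333400; 50333400−1 = 50333399
i=6: 50333399 = 3·8^8 + 3·8^3 + 3·8^2 + 2·8 + 7 (b=8); 8→9: 3·9^9 + 3·9^3 + 3·9^2 + 2·9 + 7 = 1162263922; 1162263922−1 = 1162263921

1111930522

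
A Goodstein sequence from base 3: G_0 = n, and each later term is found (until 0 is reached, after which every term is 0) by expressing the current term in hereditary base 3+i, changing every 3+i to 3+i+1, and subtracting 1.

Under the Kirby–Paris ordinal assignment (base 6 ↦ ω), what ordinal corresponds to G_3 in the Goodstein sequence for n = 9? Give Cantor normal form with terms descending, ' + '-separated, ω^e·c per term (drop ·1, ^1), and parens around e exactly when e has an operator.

ω·3 + 1

base 3: 9 = 3^2; at 4: 4^2 = 16; next = 15
base 4: 15 = 3·4 + 3; at 5: 3·5 + 3 = 18; next = 17
base 5: 17 = 3·5 + 2; at 6: 3·6 + 2 = 20; next = 19
base 6: 19 = 3·6 + 1; at 7: 3·7 + 1 = 22; next = 21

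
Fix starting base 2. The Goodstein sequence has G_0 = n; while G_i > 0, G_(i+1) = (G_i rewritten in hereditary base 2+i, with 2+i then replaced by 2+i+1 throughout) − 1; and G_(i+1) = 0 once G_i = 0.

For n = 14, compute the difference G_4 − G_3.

307841

(0) 14|_2 = 2^(2 + 1) + 2^2 + 2 ↦ 3^(3 + 1) + 3^3 + 3|_3 = 111 ⇒ 110
(1) 110|_3 = 3^(3 + 1) + 3^3 + 2 ↦ 4^(4 + 1) + 4^4 + 2|_4 = 1282 ⇒ 1281
(2) 1281|_4 = 4^(4 + 1) + 4^4 + 1 ↦ 5^(5 + 1) + 5^5 + 1|_5 = 18751 ⇒ 18750
(3) 18750|_5 = 5^(5 + 1) + 5^5 ↦ 6^(6 + 1) + 6^6|_6 = 326592 ⇒ 326591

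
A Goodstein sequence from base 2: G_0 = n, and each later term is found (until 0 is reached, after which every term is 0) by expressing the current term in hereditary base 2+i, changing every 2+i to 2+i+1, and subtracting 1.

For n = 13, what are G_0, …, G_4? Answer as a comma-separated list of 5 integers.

13, 108, 1279, 16092, 280711

(0) 13|_2 = 2^(2 + 1) + 2^2 + 1 ↦ 3^(3 + 1) + 3^3 + 1|_3 = 109 ⇒ 108
(1) 108|_3 = 3^(3 + 1) + 3^3 ↦ 4^(4 + 1) + 4^4|_4 = 1280 ⇒ 1279
(2) 1279|_4 = 4^(4 + 1) + 3·4^3 + 3·4^2 + 3·4 + 3 ↦ 5^(5 + 1) + 3·5^3 + 3·5^2 + 3·5 + 3|_5 = 16093 ⇒ 16092
(3) 16092|_5 = 5^(5 + 1) + 3·5^3 + 3·5^2 + 3·5 + 2 ↦ 6^(6 + 1) + 3·6^3 + 3·6^2 + 3·6 + 2|_6 = 280712 ⇒ 280711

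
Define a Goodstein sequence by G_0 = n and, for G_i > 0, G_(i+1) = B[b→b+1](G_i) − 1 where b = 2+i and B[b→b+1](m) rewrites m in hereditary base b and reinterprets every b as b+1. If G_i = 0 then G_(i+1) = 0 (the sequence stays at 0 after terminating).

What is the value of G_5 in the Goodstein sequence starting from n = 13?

5765998

13 —HB2→ 2^(2 + 1) + 2^2 + 1 —bump→ 3^(3 + 1) + 3^3 + 1 = 109 —(−1)→ 108
108 —HB3→ 3^(3 + 1) + 3^3 —bump→ 4^(4 + 1) + 4^4 = 1280 —(−1)→ 1279
1279 —HB4→ 4^(4 + 1) + 3·4^3 + 3·4^2 + 3·4 + 3 —bump→ 5^(5 + 1) + 3·5^3 + 3·5^2 + 3·5 + 3 = 16093 —(−1)→ 16092
16092 —HB5→ 5^(5 + 1) + 3·5^3 + 3·5^2 + 3·5 + 2 —bump→ 6^(6 + 1) + 3·6^3 + 3·6^2 + 3·6 + 2 = 280712 —(−1)→ 280711
280711 —HB6→ 6^(6 + 1) + 3·6^3 + 3·6^2 + 3·6 + 1 —bump→ 7^(7 + 1) + 3·7^3 + 3·7^2 + 3·7 + 1 = 5765999 —(−1)→ 5765998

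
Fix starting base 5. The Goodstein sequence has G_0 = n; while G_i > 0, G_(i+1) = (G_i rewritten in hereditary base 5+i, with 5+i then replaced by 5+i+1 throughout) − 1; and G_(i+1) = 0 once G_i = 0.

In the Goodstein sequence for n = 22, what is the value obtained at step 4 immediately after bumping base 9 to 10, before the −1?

i=0: 22 = 4·5 + 2 (b=5); 5→6: 4·6 + 2 = 26; 26−1 = 25
i=1: 25 = 4·6 + 1 (b=6); 6→7: 4·7 + 1 = 29; 29−1 = 28
i=2: 28 = 4·7 (b=7); 7→8: 4·8 = 32; 32−1 = 31
i=3: 31 = 3·8 + 7 (b=8); 8→9: 3·9 + 7 = 34; 34−1 = 33

36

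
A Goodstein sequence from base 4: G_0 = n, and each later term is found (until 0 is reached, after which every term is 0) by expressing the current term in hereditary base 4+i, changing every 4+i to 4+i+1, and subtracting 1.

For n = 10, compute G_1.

11

i=0: 10 = 2·4 + 2 (b=4); 4→5: 2·5 + 2 = 12; 12−1 = 11
i=1: 11 = 2·5 + 1 (b=5); 5→6: 2·6 + 1 = 13; 13−1 = 12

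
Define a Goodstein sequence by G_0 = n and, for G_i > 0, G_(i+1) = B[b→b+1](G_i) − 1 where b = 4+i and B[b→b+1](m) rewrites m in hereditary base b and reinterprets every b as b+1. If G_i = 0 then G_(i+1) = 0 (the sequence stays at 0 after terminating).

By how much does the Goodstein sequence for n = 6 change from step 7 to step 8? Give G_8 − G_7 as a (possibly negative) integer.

-1

6 —HB4→ 4 + 2 —bump→ 5 + 2 = 7 —(−1)→ 6
6 —HB5→ 5 + 1 —bump→ 6 + 1 = 7 —(−1)→ 6
6 —HB6→ 6 —bump→ 7 = 7 —(−1)→ 6
6 —HB7→ 6 —bump→ 6 = 6 —(−1)→ 5
5 —HB8→ 5 —bump→ 5 = 5 —(−1)→ 4
4 —HB9→ 4 —bump→ 4 = 4 —(−1)→ 3
3 —HB10→ 3 —bump→ 3 = 3 —(−1)→ 2
2 —HB11→ 2 —bump→ 2 = 2 —(−1)→ 1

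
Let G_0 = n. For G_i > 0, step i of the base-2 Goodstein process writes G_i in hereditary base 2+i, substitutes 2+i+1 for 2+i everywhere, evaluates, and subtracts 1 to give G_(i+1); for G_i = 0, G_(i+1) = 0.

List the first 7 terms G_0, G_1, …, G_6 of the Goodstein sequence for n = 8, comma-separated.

G_0 = 8. HB_2(8) = 2^(2 + 1). Bump = 81. G_1 = 80.
G_1 = 80. HB_3(80) = 2·3^3 + 2·3^2 + 2·3 + 2. Bump = 554. G_2 = 553.
G_2 = 553. HB_4(553) = 2·4^4 + 2·4^2 + 2·4 + 1. Bump = 6311. G_3 = 6310.
G_3 = 6310. HB_5(6310) = 2·5^5 + 2·5^2 + 2·5. Bump = 93396. G_4 = 93395.
G_4 = 93395. HB_6(93395) = 2·6^6 + 2·6^2 + 6 + 5. Bump = 1647196. G_5 = 1647195.
G_5 = 1647195. HB_7(1647195) = 2·7^7 + 2·7^2 + 7 + 4. Bump = 33554572. G_6 = 33554571.

8, 80, 553, 6310, 93395, 1647195, 33554571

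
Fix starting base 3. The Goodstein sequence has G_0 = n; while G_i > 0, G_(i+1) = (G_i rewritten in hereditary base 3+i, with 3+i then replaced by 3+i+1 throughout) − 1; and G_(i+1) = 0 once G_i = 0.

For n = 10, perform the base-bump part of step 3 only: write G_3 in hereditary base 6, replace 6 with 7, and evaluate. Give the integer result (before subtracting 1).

31

10 —HB3→ 3^2 + 1 —bump→ 4^2 + 1 = 17 —(−1)→ 16
16 —HB4→ 4^2 —bump→ 5^2 = 25 —(−1)→ 24
24 —HB5→ 4·5 + 4 —bump→ 4·6 + 4 = 28 —(−1)→ 27
27 —HB6→ 4·6 + 3 —bump→ 4·7 + 3 = 31 —(−1)→ 30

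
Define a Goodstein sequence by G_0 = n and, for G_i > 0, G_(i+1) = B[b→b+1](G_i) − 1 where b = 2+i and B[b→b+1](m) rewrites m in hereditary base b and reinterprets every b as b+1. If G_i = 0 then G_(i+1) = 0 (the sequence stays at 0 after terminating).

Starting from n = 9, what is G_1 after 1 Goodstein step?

81

base 2: 9 = 2^(2 + 1) + 1; at 3: 3^(3 + 1) + 1 = 82; next = 81
base 3: 81 = 3^(3 + 1); at 4: 4^(4 + 1) = 1024; next = 1023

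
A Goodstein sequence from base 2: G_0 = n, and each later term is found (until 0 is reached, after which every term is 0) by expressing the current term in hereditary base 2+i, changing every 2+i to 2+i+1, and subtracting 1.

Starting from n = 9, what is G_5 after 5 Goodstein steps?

step 0: 9 = 2^(2 + 1) + 1; sub 3 for 2: 3^(3 + 1) + 1; = 82; G_1 = 82−1 = 81
step 1: 81 = 3^(3 + 1); sub 4 for 3: 4^(4 + 1); = 1024; G_2 = 1024−1 = 1023
step 2: 1023 = 3·4^4 + 3·4^3 + 3·4^2 + 3·4 + 3; sub 5 for 4: 3·5^5 + 3·5^3 + 3·5^2 + 3·5 + 3; = 9843; G_3 = 9843−1 = 9842
step 3: 9842 = 3·5^5 + 3·5^3 + 3·5^2 + 3·5 + 2; sub 6 for 5: 3·6^6 + 3·6^3 + 3·6^2 + 3·6 + 2; = 140744; G_4 = 140744−1 = 140743
step 4: 140743 = 3·6^6 + 3·6^3 + 3·6^2 + 3·6 + 1; sub 7 for 6: 3·7^7 + 3·7^3 + 3·7^2 + 3·7 + 1; = 2471827; G_5 = 2471827−1 = 2471826
step 5: 2471826 = 3·7^7 + 3·7^3 + 3·7^2 + 3·7; sub 8 for 7: 3·8^8 + 3·8^3 + 3·8^2 + 3·8; = 50333400; G_6 = 50333400−1 = 50333399

2471826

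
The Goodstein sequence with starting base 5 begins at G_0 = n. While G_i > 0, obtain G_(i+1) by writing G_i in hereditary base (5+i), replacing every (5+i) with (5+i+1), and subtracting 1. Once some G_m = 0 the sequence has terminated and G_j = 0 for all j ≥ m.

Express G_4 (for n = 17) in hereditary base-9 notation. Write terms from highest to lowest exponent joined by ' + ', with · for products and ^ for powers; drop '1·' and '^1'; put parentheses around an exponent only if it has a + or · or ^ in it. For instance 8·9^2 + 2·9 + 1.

2·9 + 6

i=0: 17 = 3·5 + 2 (b=5); 5→6: 3·6 + 2 = 20; 20−1 = 19
i=1: 19 = 3·6 + 1 (b=6); 6→7: 3·7 + 1 = 22; 22−1 = 21
i=2: 21 = 3·7 (b=7); 7→8: 3·8 = 24; 24−1 = 23
i=3: 23 = 2·8 + 7 (b=8); 8→9: 2·9 + 7 = 25; 25−1 = 24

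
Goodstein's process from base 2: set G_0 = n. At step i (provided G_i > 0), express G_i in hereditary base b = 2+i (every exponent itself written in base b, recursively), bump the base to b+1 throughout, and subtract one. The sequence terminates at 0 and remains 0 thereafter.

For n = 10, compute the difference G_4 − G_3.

264310

step 0: 10 = 2^(2 + 1) + 2; sub 3 for 2: 3^(3 + 1) + 3; = 84; G_1 = 84−1 = 83
step 1: 83 = 3^(3 + 1) + 2; sub 4 for 3: 4^(4 + 1) + 2; = 1026; G_2 = 1026−1 = 1025
step 2: 1025 = 4^(4 + 1) + 1; sub 5 for 4: 5^(5 + 1) + 1; = 15626; G_3 = 15626−1 = 15625
step 3: 15625 = 5^(5 + 1); sub 6 for 5: 6^(6 + 1); = 279936; G_4 = 279936−1 = 279935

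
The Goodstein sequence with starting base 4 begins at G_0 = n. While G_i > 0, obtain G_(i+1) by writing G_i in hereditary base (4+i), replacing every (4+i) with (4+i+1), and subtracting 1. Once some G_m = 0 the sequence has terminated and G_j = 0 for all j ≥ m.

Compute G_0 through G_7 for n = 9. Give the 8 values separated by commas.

9, 10, 11, 11, 11, 11, 11, 11

i=0: 9 = 2·4 + 1 (b=4); 4→5: 2·5 + 1 = 11; 11−1 = 10
i=1: 10 = 2·5 (b=5); 5→6: 2·6 = 12; 12−1 = 11
i=2: 11 = 6 + 5 (b=6); 6→7: 7 + 5 = 12; 12−1 = 11
i=3: 11 = 7 + 4 (b=7); 7→8: 8 + 4 = 12; 12−1 = 11
i=4: 11 = 8 + 3 (b=8); 8→9: 9 + 3 = 12; 12−1 = 11
i=5: 11 = 9 + 2 (b=9); 9→10: 10 + 2 = 12; 12−1 = 11
i=6: 11 = 10 + 1 (b=10); 10→11: 11 + 1 = 12; 12−1 = 11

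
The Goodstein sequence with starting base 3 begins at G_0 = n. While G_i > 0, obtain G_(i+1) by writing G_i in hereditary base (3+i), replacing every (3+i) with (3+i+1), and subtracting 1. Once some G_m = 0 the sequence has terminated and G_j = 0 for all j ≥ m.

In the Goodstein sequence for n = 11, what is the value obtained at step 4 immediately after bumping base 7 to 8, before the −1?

44

i=0: 11 = 3^2 + 2 (b=3); 3→4: 4^2 + 2 = 18; 18−1 = 17
i=1: 17 = 4^2 + 1 (b=4); 4→5: 5^2 + 1 = 26; 26−1 = 25
i=2: 25 = 5^2 (b=5); 5→6: 6^2 = 36; 36−1 = 35
i=3: 35 = 5·6 + 5 (b=6); 6→7: 5·7 + 5 = 40; 40−1 = 39
i=4: 39 = 5·7 + 4 (b=7); 7→8: 5·8 + 4 = 44; 44−1 = 43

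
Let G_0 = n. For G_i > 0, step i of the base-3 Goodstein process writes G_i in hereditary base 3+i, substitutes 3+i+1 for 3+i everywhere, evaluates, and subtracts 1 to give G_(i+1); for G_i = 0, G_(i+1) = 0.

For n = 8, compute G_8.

11

G_0=8  [base 3] 2·3 + 2  →[3↦4]→  2·4 + 2 = 10  −1 ⇒ G_1=9
G_1=9  [base 4] 2·4 + 1  →[4↦5]→  2·5 + 1 = 11  −1 ⇒ G_2=10
G_2=10  [base 5] 2·5  →[5↦6]→  2·6 = 12  −1 ⇒ G_3=11
G_3=11  [base 6] 6 + 5  →[6↦7]→  7 + 5 = 12  −1 ⇒ G_4=11
G_4=11  [base 7] 7 + 4  →[7↦8]→  8 + 4 = 12  −1 ⇒ G_5=11
G_5=11  [base 8] 8 + 3  →[8↦9]→  9 + 3 = 12  −1 ⇒ G_6=11
G_6=11  [base 9] 9 + 2  →[9↦10]→  10 + 2 = 12  −1 ⇒ G_7=11
G_7=11  [base 10] 10 + 1  →[10↦11]→  11 + 1 = 12  −1 ⇒ G_8=11
G_8=11  [base 11] 11  →[11↦12]→  12 = 12  −1 ⇒ G_9=11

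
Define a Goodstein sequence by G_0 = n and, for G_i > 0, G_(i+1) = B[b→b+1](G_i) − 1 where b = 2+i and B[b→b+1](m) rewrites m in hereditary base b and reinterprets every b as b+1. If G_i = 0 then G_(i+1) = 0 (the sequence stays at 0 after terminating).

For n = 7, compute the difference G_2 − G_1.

step 0: 7 = 2^2 + 2 + 1; sub 3 for 2: 3^3 + 3 + 1; = 31; G_1 = 31−1 = 30
step 1: 30 = 3^3 + 3; sub 4 for 3: 4^4 + 4; = 260; G_2 = 260−1 = 259

229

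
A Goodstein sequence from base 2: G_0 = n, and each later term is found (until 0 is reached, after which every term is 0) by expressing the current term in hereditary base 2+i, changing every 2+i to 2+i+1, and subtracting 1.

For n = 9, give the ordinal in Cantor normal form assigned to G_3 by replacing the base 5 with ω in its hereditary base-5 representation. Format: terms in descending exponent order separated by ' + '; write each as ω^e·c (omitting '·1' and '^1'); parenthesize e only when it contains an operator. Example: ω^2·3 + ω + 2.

9 —HB2→ 2^(2 + 1) + 1 —bump→ 3^(3 + 1) + 1 = 82 —(−1)→ 81
81 —HB3→ 3^(3 + 1) —bump→ 4^(4 + 1) = 1024 —(−1)→ 1023
1023 —HB4→ 3·4^4 + 3·4^3 + 3·4^2 + 3·4 + 3 —bump→ 3·5^5 + 3·5^3 + 3·5^2 + 3·5 + 3 = 9843 —(−1)→ 9842
9842 —HB5→ 3·5^5 + 3·5^3 + 3·5^2 + 3·5 + 2 —bump→ 3·6^6 + 3·6^3 + 3·6^2 + 3·6 + 2 = 140744 —(−1)→ 140743

ω^ω·3 + ω^3·3 + ω^2·3 + ω·3 + 2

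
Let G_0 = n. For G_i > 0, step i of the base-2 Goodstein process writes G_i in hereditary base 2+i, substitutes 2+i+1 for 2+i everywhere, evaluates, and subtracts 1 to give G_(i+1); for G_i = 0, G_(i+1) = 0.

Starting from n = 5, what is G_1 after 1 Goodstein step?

G_0=5  [base 2] 2^2 + 1  →[2↦3]→  3^3 + 1 = 28  −1 ⇒ G_1=27
G_1=27  [base 3] 3^3  →[3↦4]→  4^4 = 256  −1 ⇒ G_2=255

27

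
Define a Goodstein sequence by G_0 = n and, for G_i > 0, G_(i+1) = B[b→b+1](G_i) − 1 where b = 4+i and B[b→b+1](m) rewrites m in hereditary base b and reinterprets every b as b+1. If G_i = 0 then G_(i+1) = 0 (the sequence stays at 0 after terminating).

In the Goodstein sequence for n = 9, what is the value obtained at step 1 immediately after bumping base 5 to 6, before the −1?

12

step 0: 9 = 2·4 + 1; sub 5 for 4: 2·5 + 1; = 11; G_1 = 11−1 = 10
step 1: 10 = 2·5; sub 6 for 5: 2·6; = 12; G_2 = 12−1 = 11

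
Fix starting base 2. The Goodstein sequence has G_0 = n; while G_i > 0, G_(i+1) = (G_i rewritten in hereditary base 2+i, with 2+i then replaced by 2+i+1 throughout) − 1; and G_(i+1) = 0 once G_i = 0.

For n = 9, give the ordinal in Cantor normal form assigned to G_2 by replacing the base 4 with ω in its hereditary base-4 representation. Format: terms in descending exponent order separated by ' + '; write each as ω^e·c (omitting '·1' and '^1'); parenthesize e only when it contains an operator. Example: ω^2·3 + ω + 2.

ω^ω·3 + ω^3·3 + ω^2·3 + ω·3 + 3

G_0 = 9. HB_2(9) = 2^(2 + 1) + 1. Bump = 82. G_1 = 81.
G_1 = 81. HB_3(81) = 3^(3 + 1). Bump = 1024. G_2 = 1023.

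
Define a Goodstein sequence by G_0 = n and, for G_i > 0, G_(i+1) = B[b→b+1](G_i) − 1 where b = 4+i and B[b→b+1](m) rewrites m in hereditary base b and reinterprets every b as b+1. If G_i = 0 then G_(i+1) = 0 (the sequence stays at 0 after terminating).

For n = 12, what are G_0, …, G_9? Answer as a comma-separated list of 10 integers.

12, 14, 15, 16, 17, 18, 19, 19, 19, 19

base 4: 12 = 3·4; at 5: 3·5 = 15; next = 14
base 5: 14 = 2·5 + 4; at 6: 2·6 + 4 = 16; next = 15
base 6: 15 = 2·6 + 3; at 7: 2·7 + 3 = 17; next = 16
base 7: 16 = 2·7 + 2; at 8: 2·8 + 2 = 18; next = 17
base 8: 17 = 2·8 + 1; at 9: 2·9 + 1 = 19; next = 18
base 9: 18 = 2·9; at 10: 2·10 = 20; next = 19
base 10: 19 = 10 + 9; at 11: 11 + 9 = 20; next = 19
base 11: 19 = 11 + 8; at 12: 12 + 8 = 20; next = 19
base 12: 19 = 12 + 7; at 13: 13 + 7 = 20; next = 19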